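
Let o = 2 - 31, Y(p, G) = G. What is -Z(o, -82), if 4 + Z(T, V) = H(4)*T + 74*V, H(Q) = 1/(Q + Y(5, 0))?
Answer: 24317/4 ≈ 6079.3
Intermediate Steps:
H(Q) = 1/Q (H(Q) = 1/(Q + 0) = 1/Q)
o = -29
Z(T, V) = -4 + 74*V + T/4 (Z(T, V) = -4 + (T/4 + 74*V) = -4 + (74*V + T/4) = -4 + 74*V + T/4)
-Z(o, -82) = -(-4 + 74*(-82) + (¼)*(-29)) = -(-4 - 6068 - 29/4) = -1*(-24317/4) = 24317/4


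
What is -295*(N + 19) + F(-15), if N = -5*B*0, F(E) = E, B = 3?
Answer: -5620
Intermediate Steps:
N = 0 (N = -5*3*0 = -15*0 = 0)
-295*(N + 19) + F(-15) = -295*(0 + 19) - 15 = -295*19 - 15 = -5605 - 15 = -5620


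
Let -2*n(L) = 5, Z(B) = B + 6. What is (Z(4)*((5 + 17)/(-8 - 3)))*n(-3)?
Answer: 50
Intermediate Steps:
Z(B) = 6 + B
n(L) = -5/2 (n(L) = -½*5 = -5/2)
(Z(4)*((5 + 17)/(-8 - 3)))*n(-3) = ((6 + 4)*((5 + 17)/(-8 - 3)))*(-5/2) = (10*(22/(-11)))*(-5/2) = (10*(22*(-1/11)))*(-5/2) = (10*(-2))*(-5/2) = -20*(-5/2) = 50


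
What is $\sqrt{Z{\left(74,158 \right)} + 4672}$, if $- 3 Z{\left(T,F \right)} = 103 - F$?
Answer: $\frac{\sqrt{42213}}{3} \approx 68.486$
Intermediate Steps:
$Z{\left(T,F \right)} = - \frac{103}{3} + \frac{F}{3}$ ($Z{\left(T,F \right)} = - \frac{103 - F}{3} = - \frac{103}{3} + \frac{F}{3}$)
$\sqrt{Z{\left(74,158 \right)} + 4672} = \sqrt{\left(- \frac{103}{3} + \frac{1}{3} \cdot 158\right) + 4672} = \sqrt{\left(- \frac{103}{3} + \frac{158}{3}\right) + 4672} = \sqrt{\frac{55}{3} + 4672} = \sqrt{\frac{14071}{3}} = \frac{\sqrt{42213}}{3}$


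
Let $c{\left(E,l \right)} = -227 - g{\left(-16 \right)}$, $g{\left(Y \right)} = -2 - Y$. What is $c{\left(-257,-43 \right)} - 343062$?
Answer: $-343303$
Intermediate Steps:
$c{\left(E,l \right)} = -241$ ($c{\left(E,l \right)} = -227 - \left(-2 - -16\right) = -227 - \left(-2 + 16\right) = -227 - 14 = -241$)
$c{\left(-257,-43 \right)} - 343062 = -241 - 343062 = -343303$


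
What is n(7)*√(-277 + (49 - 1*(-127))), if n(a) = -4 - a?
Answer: -11*I*√101 ≈ -110.55*I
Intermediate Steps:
n(7)*√(-277 + (49 - 1*(-127))) = (-4 - 1*7)*√(-277 + (49 - 1*(-127))) = (-4 - 7)*√(-277 + (49 + 127)) = -11*√(-277 + 176) = -11*I*√101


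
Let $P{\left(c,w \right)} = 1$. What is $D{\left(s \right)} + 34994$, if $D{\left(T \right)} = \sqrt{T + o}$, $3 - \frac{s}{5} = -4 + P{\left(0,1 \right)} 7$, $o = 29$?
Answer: $34994 + \sqrt{29} \approx 34999.0$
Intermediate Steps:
$s = 0$ ($s = 15 - 5 \left(-4 + 1 \cdot 7\right) = 15 - 5 \left(-4 + 7\right) = 15 - 15 = 0$)
$D{\left(T \right)} = \sqrt{29 + T}$ ($D{\left(T \right)} = \sqrt{T + 29} = \sqrt{29 + T}$)
$D{\left(s \right)} + 34994 = \sqrt{29 + 0} + 34994 = \sqrt{29} + 34994 = 34994 + \sqrt{29}$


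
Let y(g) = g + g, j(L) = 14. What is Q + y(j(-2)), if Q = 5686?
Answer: 5714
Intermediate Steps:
y(g) = 2*g
Q + y(j(-2)) = 5686 + 2*14 = 5686 + 28 = 5714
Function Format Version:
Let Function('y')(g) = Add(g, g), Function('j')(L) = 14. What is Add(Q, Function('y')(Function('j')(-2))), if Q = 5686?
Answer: 5714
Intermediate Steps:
Function('y')(g) = Mul(2, g)
Add(Q, Function('y')(Function('j')(-2))) = Add(5686, Mul(2, 14)) = Add(5686, 28) = 5714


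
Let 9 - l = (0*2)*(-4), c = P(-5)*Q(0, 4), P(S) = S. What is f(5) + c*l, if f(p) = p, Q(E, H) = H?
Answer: -175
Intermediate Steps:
c = -20 (c = -5*4 = -20)
l = 9 (l = 9 - 0*2*(-4) = 9 - 0*(-4) = 9 - 1*0 = 9 + 0 = 9)
f(5) + c*l = 5 - 20*9 = 5 - 180 = -175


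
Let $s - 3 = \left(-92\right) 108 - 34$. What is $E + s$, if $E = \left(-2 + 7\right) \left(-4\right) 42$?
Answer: $-10807$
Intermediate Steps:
$s = -9967$ ($s = 3 - 9970 = -9967$)
$E = -840$ ($E = 5 \left(-4\right) 42 = \left(-20\right) 42 = -840$)
$E + s = -840 - 9967 = -10807$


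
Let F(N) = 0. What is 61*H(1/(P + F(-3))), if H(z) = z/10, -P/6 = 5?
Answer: -61/300 ≈ -0.20333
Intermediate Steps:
P = -30 (P = -6*5 = -30)
H(z) = z/10 (H(z) = z*(⅒) = z/10)
61*H(1/(P + F(-3))) = 61*(1/(10*(-30 + 0))) = 61*((⅒)/(-30)) = 61*((⅒)*(-1/30)) = 61*(-1/300) = -61/300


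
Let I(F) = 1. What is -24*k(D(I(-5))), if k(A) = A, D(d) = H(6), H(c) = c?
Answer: -144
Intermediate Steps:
D(d) = 6
-24*k(D(I(-5))) = -24*6 = -144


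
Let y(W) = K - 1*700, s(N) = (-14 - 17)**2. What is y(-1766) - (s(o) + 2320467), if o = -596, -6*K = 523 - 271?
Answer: -2322170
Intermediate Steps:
K = -42 (K = -(523 - 271)/6 = -1/6*252 = -42)
s(N) = 961 (s(N) = (-31)**2 = 961)
y(W) = -742 (y(W) = -42 - 1*700 = -42 - 700 = -742)
y(-1766) - (s(o) + 2320467) = -742 - (961 + 2320467) = -742 - 1*2321428 = -742 - 2321428 = -2322170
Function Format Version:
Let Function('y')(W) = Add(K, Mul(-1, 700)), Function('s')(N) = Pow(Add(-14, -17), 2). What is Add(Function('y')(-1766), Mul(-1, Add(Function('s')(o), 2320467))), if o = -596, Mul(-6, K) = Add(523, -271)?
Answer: -2322170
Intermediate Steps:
K = -42 (K = Mul(Rational(-1, 6), Add(523, -271)) = Mul(Rational(-1, 6), 252) = -42)
Function('s')(N) = 961 (Function('s')(N) = Pow(-31, 2) = 961)
Function('y')(W) = -742 (Function('y')(W) = Add(-42, Mul(-1, 700)) = Add(-42, -700) = -742)
Add(Function('y')(-1766), Mul(-1, Add(Function('s')(o), 2320467))) = Add(-742, Mul(-1, Add(961, 2320467))) = Add(-742, Mul(-1, 2321428)) = Add(-742, -2321428) = -2322170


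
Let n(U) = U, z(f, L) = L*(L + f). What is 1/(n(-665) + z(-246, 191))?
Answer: -1/11170 ≈ -8.9525e-5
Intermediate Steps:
1/(n(-665) + z(-246, 191)) = 1/(-665 + 191*(191 - 246)) = 1/(-665 + 191*(-55)) = 1/(-665 - 10505) = 1/(-11170) = -1/11170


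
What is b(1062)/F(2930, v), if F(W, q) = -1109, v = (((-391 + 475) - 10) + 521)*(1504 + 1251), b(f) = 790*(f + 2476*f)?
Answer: -2078153460/1109 ≈ -1.8739e+6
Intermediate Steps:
b(f) = 1956830*f (b(f) = 790*(2477*f) = 1956830*f)
v = 1639225 (v = ((84 - 10) + 521)*2755 = (74 + 521)*2755 = 595*2755 = 1639225)
b(1062)/F(2930, v) = (1956830*1062)/(-1109) = 2078153460*(-1/1109) = -2078153460/1109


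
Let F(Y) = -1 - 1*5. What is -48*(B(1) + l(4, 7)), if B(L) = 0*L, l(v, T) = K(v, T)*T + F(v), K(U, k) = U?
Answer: -1056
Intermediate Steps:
F(Y) = -6 (F(Y) = -1 - 5 = -6)
l(v, T) = -6 + T*v (l(v, T) = v*T - 6 = T*v - 6 = -6 + T*v)
B(L) = 0
-48*(B(1) + l(4, 7)) = -48*(0 + (-6 + 7*4)) = -48*(0 + (-6 + 28)) = -48*(0 + 22) = -48*22 = -1056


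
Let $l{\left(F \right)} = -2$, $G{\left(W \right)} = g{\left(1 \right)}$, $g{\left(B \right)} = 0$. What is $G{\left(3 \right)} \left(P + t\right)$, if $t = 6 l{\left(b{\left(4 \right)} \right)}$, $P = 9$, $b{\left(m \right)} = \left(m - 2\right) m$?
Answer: $0$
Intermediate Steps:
$b{\left(m \right)} = m \left(-2 + m\right)$ ($b{\left(m \right)} = \left(-2 + m\right) m = m \left(-2 + m\right)$)
$G{\left(W \right)} = 0$
$t = -12$ ($t = 6 \left(-2\right) = -12$)
$G{\left(3 \right)} \left(P + t\right) = 0 \left(9 - 12\right) = 0 \left(-3\right) = 0$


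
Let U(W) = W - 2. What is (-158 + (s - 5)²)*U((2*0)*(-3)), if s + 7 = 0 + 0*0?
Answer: 28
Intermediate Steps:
s = -7 (s = -7 + (0 + 0*0) = -7 + (0 + 0) = -7 + 0 = -7)
U(W) = -2 + W
(-158 + (s - 5)²)*U((2*0)*(-3)) = (-158 + (-7 - 5)²)*(-2 + (2*0)*(-3)) = (-158 + (-12)²)*(-2 + 0*(-3)) = (-158 + 144)*(-2 + 0) = -14*(-2) = 28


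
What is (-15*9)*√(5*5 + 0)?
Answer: -675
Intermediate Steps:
(-15*9)*√(5*5 + 0) = -135*√(25 + 0) = -135*√25 = -135*5 = -675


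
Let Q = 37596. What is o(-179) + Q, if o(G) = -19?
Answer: 37577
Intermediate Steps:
o(-179) + Q = -19 + 37596 = 37577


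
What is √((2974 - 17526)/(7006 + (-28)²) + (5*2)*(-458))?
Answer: 2*I*√17377908630/3895 ≈ 67.689*I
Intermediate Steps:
√((2974 - 17526)/(7006 + (-28)²) + (5*2)*(-458)) = √(-14552/(7006 + 784) + 10*(-458)) = √(-14552/7790 - 4580) = √(-14552*1/7790 - 4580) = √(-7276/3895 - 4580) = √(-17846376/3895) = 2*I*√17377908630/3895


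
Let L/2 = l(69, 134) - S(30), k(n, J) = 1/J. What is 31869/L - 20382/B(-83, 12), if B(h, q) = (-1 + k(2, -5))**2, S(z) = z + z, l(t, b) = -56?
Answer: -9946907/696 ≈ -14292.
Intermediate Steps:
S(z) = 2*z
L = -232 (L = 2*(-56 - 2*30) = 2*(-56 - 1*60) = 2*(-56 - 60) = 2*(-116) = -232)
B(h, q) = 36/25 (B(h, q) = (-1 + 1/(-5))**2 = (-1 - 1/5)**2 = (-6/5)**2 = 36/25)
31869/L - 20382/B(-83, 12) = 31869/(-232) - 20382/36/25 = 31869*(-1/232) - 20382*25/36 = -31869/232 - 84925/6 = -9946907/696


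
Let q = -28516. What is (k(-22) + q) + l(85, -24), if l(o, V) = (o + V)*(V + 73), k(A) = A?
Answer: -25549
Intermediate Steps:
l(o, V) = (73 + V)*(V + o) (l(o, V) = (V + o)*(73 + V) = (73 + V)*(V + o))
(k(-22) + q) + l(85, -24) = (-22 - 28516) + ((-24)² + 73*(-24) + 73*85 - 24*85) = -28538 + (576 - 1752 + 6205 - 2040) = -28538 + 2989 = -25549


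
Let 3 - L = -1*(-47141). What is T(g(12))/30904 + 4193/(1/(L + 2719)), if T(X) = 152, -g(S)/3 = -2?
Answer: -719479373202/3863 ≈ -1.8625e+8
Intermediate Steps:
g(S) = 6 (g(S) = -3*(-2) = 6)
L = -47138 (L = 3 - (-1)*(-47141) = 3 - 1*47141 = 3 - 47141 = -47138)
T(g(12))/30904 + 4193/(1/(L + 2719)) = 152/30904 + 4193/(1/(-47138 + 2719)) = 152*(1/30904) + 4193/(1/(-44419)) = 19/3863 + 4193/(-1/44419) = 19/3863 + 4193*(-44419) = 19/3863 - 186248867 = -719479373202/3863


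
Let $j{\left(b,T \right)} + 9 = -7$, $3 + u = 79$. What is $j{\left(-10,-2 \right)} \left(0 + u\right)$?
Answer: $-1216$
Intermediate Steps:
$u = 76$ ($u = -3 + 79 = 76$)
$j{\left(b,T \right)} = -16$ ($j{\left(b,T \right)} = -9 - 7 = -16$)
$j{\left(-10,-2 \right)} \left(0 + u\right) = - 16 \left(0 + 76\right) = \left(-16\right) 76 = -1216$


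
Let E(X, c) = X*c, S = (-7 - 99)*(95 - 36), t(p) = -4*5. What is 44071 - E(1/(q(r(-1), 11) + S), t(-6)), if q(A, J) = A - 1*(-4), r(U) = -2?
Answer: 68882968/1563 ≈ 44071.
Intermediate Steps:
t(p) = -20
S = -6254 (S = -106*59 = -6254)
q(A, J) = 4 + A (q(A, J) = A + 4 = 4 + A)
44071 - E(1/(q(r(-1), 11) + S), t(-6)) = 44071 - (-20)/((4 - 2) - 6254) = 44071 - (-20)/(2 - 6254) = 44071 - (-20)/(-6252) = 44071 - (-1)*(-20)/6252 = 44071 - 1*5/1563 = 44071 - 5/1563 = 68882968/1563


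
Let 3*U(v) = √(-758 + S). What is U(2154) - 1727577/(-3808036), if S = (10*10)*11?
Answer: 1727577/3808036 + √38 ≈ 6.6181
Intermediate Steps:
S = 1100 (S = 100*11 = 1100)
U(v) = √38 (U(v) = √(-758 + 1100)/3 = √342/3 = (3*√38)/3 = √38)
U(2154) - 1727577/(-3808036) = √38 - 1727577/(-3808036) = √38 - 1727577*(-1)/3808036 = √38 - 1*(-1727577/3808036) = √38 + 1727577/3808036 = 1727577/3808036 + √38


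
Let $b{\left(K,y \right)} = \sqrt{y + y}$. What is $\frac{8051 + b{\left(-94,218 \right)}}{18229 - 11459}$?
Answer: $\frac{8051}{6770} + \frac{\sqrt{109}}{3385} \approx 1.1923$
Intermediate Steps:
$b{\left(K,y \right)} = \sqrt{2} \sqrt{y}$ ($b{\left(K,y \right)} = \sqrt{2 y} = \sqrt{2} \sqrt{y}$)
$\frac{8051 + b{\left(-94,218 \right)}}{18229 - 11459} = \frac{8051 + \sqrt{2} \sqrt{218}}{18229 - 11459} = \frac{8051 + 2 \sqrt{109}}{6770} = \left(8051 + 2 \sqrt{109}\right) \frac{1}{6770} = \frac{8051}{6770} + \frac{\sqrt{109}}{3385}$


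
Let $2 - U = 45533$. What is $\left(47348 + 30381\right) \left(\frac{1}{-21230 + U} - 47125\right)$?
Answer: $- \frac{244544149441854}{66761} \approx -3.663 \cdot 10^{9}$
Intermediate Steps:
$U = -45531$ ($U = 2 - 45533 = -45531$)
$\left(47348 + 30381\right) \left(\frac{1}{-21230 + U} - 47125\right) = \left(47348 + 30381\right) \left(\frac{1}{-21230 - 45531} - 47125\right) = 77729 \left(\frac{1}{-66761} - 47125\right) = 77729 \left(- \frac{1}{66761} - 47125\right) = 77729 \left(- \frac{3146112126}{66761}\right) = - \frac{244544149441854}{66761}$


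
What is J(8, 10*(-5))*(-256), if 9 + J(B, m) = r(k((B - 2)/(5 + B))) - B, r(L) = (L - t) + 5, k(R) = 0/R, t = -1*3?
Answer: 2304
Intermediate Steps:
t = -3
k(R) = 0
r(L) = 8 + L (r(L) = (L - 1*(-3)) + 5 = (L + 3) + 5 = (3 + L) + 5 = 8 + L)
J(B, m) = -1 - B (J(B, m) = -9 + ((8 + 0) - B) = -9 + (8 - B) = -1 - B)
J(8, 10*(-5))*(-256) = (-1 - 1*8)*(-256) = (-1 - 8)*(-256) = -9*(-256) = 2304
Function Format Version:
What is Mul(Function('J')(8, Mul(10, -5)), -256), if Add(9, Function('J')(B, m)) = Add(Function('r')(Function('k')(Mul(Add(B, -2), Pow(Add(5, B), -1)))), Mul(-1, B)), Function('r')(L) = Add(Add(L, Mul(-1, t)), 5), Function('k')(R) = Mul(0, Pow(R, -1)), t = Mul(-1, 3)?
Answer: 2304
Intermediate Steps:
t = -3
Function('k')(R) = 0
Function('r')(L) = Add(8, L) (Function('r')(L) = Add(Add(L, Mul(-1, -3)), 5) = Add(Add(L, 3), 5) = Add(Add(3, L), 5) = Add(8, L))
Function('J')(B, m) = Add(-1, Mul(-1, B)) (Function('J')(B, m) = Add(-9, Add(Add(8, 0), Mul(-1, B))) = Add(-9, Add(8, Mul(-1, B))) = Add(-1, Mul(-1, B)))
Mul(Function('J')(8, Mul(10, -5)), -256) = Mul(Add(-1, Mul(-1, 8)), -256) = Mul(Add(-1, -8), -256) = Mul(-9, -256) = 2304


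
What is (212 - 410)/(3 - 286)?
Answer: 198/283 ≈ 0.69965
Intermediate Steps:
(212 - 410)/(3 - 286) = -198/(-283) = -198*(-1/283) = 198/283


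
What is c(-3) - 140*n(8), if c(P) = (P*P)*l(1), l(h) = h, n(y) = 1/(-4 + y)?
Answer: -26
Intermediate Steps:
c(P) = P² (c(P) = (P*P)*1 = P²*1 = P²)
c(-3) - 140*n(8) = (-3)² - 140/(-4 + 8) = 9 - 140/4 = 9 - 140*¼ = 9 - 35 = -26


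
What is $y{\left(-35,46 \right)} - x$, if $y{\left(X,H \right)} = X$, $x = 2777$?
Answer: $-2812$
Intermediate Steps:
$y{\left(-35,46 \right)} - x = -35 - 2777 = -2812$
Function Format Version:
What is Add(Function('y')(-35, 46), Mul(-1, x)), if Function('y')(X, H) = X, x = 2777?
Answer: -2812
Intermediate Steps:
Add(Function('y')(-35, 46), Mul(-1, x)) = Add(-35, Mul(-1, 2777)) = Add(-35, -2777) = -2812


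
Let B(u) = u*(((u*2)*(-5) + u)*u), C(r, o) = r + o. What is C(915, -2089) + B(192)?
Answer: -63702166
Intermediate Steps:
C(r, o) = o + r
B(u) = -9*u**3 (B(u) = u*(((2*u)*(-5) + u)*u) = u*((-10*u + u)*u) = u*((-9*u)*u) = u*(-9*u**2) = -9*u**3)
C(915, -2089) + B(192) = (-2089 + 915) - 9*192**3 = -1174 - 9*7077888 = -1174 - 63700992 = -63702166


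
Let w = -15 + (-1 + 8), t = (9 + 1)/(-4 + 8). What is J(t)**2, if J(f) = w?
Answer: 64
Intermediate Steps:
t = 5/2 (t = 10/4 = 10*(1/4) = 5/2 ≈ 2.5000)
w = -8 (w = -15 + 7 = -8)
J(f) = -8
J(t)**2 = (-8)**2 = 64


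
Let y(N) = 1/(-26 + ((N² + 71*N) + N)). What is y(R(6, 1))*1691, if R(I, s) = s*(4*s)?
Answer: 1691/278 ≈ 6.0827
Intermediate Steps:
R(I, s) = 4*s²
y(N) = 1/(-26 + N² + 72*N) (y(N) = 1/(-26 + (N² + 72*N)) = 1/(-26 + N² + 72*N))
y(R(6, 1))*1691 = 1691/(-26 + (4*1²)² + 72*(4*1²)) = 1691/(-26 + (4*1)² + 72*(4*1)) = 1691/(-26 + 4² + 72*4) = 1691/(-26 + 16 + 288) = 1691/278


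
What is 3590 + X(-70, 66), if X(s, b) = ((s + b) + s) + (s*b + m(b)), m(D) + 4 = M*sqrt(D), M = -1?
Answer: -1108 - sqrt(66) ≈ -1116.1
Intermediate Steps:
m(D) = -4 - sqrt(D)
X(s, b) = -4 + b - sqrt(b) + 2*s + b*s (X(s, b) = ((s + b) + s) + (s*b + (-4 - sqrt(b))) = ((b + s) + s) + (b*s + (-4 - sqrt(b))) = (b + 2*s) + (-4 - sqrt(b) + b*s) = -4 + b - sqrt(b) + 2*s + b*s)
3590 + X(-70, 66) = 3590 + (-4 + 66 - sqrt(66) + 2*(-70) + 66*(-70)) = 3590 + (-4 + 66 - sqrt(66) - 140 - 4620) = 3590 + (-4698 - sqrt(66)) = -1108 - sqrt(66)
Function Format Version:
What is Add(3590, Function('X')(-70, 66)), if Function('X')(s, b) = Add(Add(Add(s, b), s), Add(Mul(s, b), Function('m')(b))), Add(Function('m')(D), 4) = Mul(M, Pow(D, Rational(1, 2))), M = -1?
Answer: Add(-1108, Mul(-1, Pow(66, Rational(1, 2)))) ≈ -1116.1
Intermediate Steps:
Function('m')(D) = Add(-4, Mul(-1, Pow(D, Rational(1, 2))))
Function('X')(s, b) = Add(-4, b, Mul(-1, Pow(b, Rational(1, 2))), Mul(2, s), Mul(b, s)) (Function('X')(s, b) = Add(Add(Add(s, b), s), Add(Mul(s, b), Add(-4, Mul(-1, Pow(b, Rational(1, 2)))))) = Add(Add(Add(b, s), s), Add(Mul(b, s), Add(-4, Mul(-1, Pow(b, Rational(1, 2)))))) = Add(Add(b, Mul(2, s)), Add(-4, Mul(-1, Pow(b, Rational(1, 2))), Mul(b, s))) = Add(-4, b, Mul(-1, Pow(b, Rational(1, 2))), Mul(2, s), Mul(b, s)))
Add(3590, Function('X')(-70, 66)) = Add(3590, Add(-4, 66, Mul(-1, Pow(66, Rational(1, 2))), Mul(2, -70), Mul(66, -70))) = Add(3590, Add(-4, 66, Mul(-1, Pow(66, Rational(1, 2))), -140, -4620)) = Add(3590, Add(-4698, Mul(-1, Pow(66, Rational(1, 2))))) = Add(-1108, Mul(-1, Pow(66, Rational(1, 2))))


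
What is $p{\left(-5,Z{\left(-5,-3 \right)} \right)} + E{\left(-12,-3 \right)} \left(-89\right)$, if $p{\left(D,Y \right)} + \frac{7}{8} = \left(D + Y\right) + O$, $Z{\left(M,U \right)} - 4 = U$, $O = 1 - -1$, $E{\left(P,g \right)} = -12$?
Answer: $\frac{8521}{8} \approx 1065.1$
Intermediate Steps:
$O = 2$ ($O = 1 + 1 = 2$)
$Z{\left(M,U \right)} = 4 + U$
$p{\left(D,Y \right)} = \frac{9}{8} + D + Y$ ($p{\left(D,Y \right)} = - \frac{7}{8} + \left(\left(D + Y\right) + 2\right) = - \frac{7}{8} + \left(2 + D + Y\right) = \frac{9}{8} + D + Y$)
$p{\left(-5,Z{\left(-5,-3 \right)} \right)} + E{\left(-12,-3 \right)} \left(-89\right) = \left(\frac{9}{8} - 5 + \left(4 - 3\right)\right) - -1068 = \left(\frac{9}{8} - 5 + 1\right) + 1068 = - \frac{23}{8} + 1068 = \frac{8521}{8}$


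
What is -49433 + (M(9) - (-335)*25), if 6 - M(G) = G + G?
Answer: -41070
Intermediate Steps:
M(G) = 6 - 2*G (M(G) = 6 - (G + G) = 6 - 2*G)
-49433 + (M(9) - (-335)*25) = -49433 + ((6 - 2*9) - (-335)*25) = -49433 + ((6 - 18) - 67*(-125)) = -49433 + (-12 + 8375) = -49433 + 8363 = -41070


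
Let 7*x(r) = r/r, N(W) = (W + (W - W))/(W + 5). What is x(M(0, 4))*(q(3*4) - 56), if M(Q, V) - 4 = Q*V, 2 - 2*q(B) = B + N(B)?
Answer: -149/17 ≈ -8.7647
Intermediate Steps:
N(W) = W/(5 + W) (N(W) = (W + 0)/(5 + W) = W/(5 + W))
q(B) = 1 - B/2 - B/(2*(5 + B)) (q(B) = 1 - (B + B/(5 + B))/2 = 1 + (-B/2 - B/(2*(5 + B))) = 1 - B/2 - B/(2*(5 + B)))
M(Q, V) = 4 + Q*V
x(r) = ⅐ (x(r) = (r/r)/7 = (⅐)*1 = ⅐)
x(M(0, 4))*(q(3*4) - 56) = ((-3*4 + (2 - 3*4)*(5 + 3*4))/(2*(5 + 3*4)) - 56)/7 = ((-1*12 + (2 - 1*12)*(5 + 12))/(2*(5 + 12)) - 56)/7 = ((½)*(-12 + (2 - 12)*17)/17 - 56)/7 = ((½)*(1/17)*(-12 - 10*17) - 56)/7 = ((½)*(1/17)*(-12 - 170) - 56)/7 = ((½)*(1/17)*(-182) - 56)/7 = (-91/17 - 56)/7 = (⅐)*(-1043/17) = -149/17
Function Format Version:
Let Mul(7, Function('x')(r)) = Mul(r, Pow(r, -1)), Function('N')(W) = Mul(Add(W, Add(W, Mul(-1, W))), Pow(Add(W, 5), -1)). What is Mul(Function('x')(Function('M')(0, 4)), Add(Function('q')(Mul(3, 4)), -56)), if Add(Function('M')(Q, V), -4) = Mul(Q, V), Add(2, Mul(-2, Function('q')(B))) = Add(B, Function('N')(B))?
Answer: Rational(-149, 17) ≈ -8.7647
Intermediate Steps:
Function('N')(W) = Mul(W, Pow(Add(5, W), -1)) (Function('N')(W) = Mul(Add(W, 0), Pow(Add(5, W), -1)) = Mul(W, Pow(Add(5, W), -1)))
Function('q')(B) = Add(1, Mul(Rational(-1, 2), B), Mul(Rational(-1, 2), B, Pow(Add(5, B), -1))) (Function('q')(B) = Add(1, Mul(Rational(-1, 2), Add(B, Mul(B, Pow(Add(5, B), -1))))) = Add(1, Add(Mul(Rational(-1, 2), B), Mul(Rational(-1, 2), B, Pow(Add(5, B), -1)))) = Add(1, Mul(Rational(-1, 2), B), Mul(Rational(-1, 2), B, Pow(Add(5, B), -1))))
Function('M')(Q, V) = Add(4, Mul(Q, V))
Function('x')(r) = Rational(1, 7) (Function('x')(r) = Mul(Rational(1, 7), Mul(r, Pow(r, -1))) = Mul(Rational(1, 7), 1) = Rational(1, 7))
Mul(Function('x')(Function('M')(0, 4)), Add(Function('q')(Mul(3, 4)), -56)) = Mul(Rational(1, 7), Add(Mul(Rational(1, 2), Pow(Add(5, Mul(3, 4)), -1), Add(Mul(-1, Mul(3, 4)), Mul(Add(2, Mul(-1, Mul(3, 4))), Add(5, Mul(3, 4))))), -56)) = Mul(Rational(1, 7), Add(Mul(Rational(1, 2), Pow(Add(5, 12), -1), Add(Mul(-1, 12), Mul(Add(2, Mul(-1, 12)), Add(5, 12)))), -56)) = Mul(Rational(1, 7), Add(Mul(Rational(1, 2), Pow(17, -1), Add(-12, Mul(Add(2, -12), 17))), -56)) = Mul(Rational(1, 7), Add(Mul(Rational(1, 2), Rational(1, 17), Add(-12, Mul(-10, 17))), -56)) = Mul(Rational(1, 7), Add(Mul(Rational(1, 2), Rational(1, 17), Add(-12, -170)), -56)) = Mul(Rational(1, 7), Add(Mul(Rational(1, 2), Rational(1, 17), -182), -56)) = Mul(Rational(1, 7), Add(Rational(-91, 17), -56)) = Mul(Rational(1, 7), Rational(-1043, 17)) = Rational(-149, 17)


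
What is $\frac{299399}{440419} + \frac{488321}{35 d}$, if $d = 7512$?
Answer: $\frac{41969118797}{16542137640} \approx 2.5371$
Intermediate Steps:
$\frac{299399}{440419} + \frac{488321}{35 d} = \frac{299399}{440419} + \frac{488321}{35 \cdot 7512} = 299399 \cdot \frac{1}{440419} + \frac{488321}{262920} = \frac{299399}{440419} + 488321 \cdot \frac{1}{262920} = \frac{299399}{440419} + \frac{488321}{262920} = \frac{41969118797}{16542137640}$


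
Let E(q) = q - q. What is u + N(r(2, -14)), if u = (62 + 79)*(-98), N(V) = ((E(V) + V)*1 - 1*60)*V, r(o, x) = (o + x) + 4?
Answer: -13274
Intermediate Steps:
E(q) = 0
r(o, x) = 4 + o + x
N(V) = V*(-60 + V) (N(V) = ((0 + V)*1 - 1*60)*V = (V*1 - 60)*V = (V - 60)*V = (-60 + V)*V = V*(-60 + V))
u = -13818 (u = 141*(-98) = -13818)
u + N(r(2, -14)) = -13818 + (4 + 2 - 14)*(-60 + (4 + 2 - 14)) = -13818 - 8*(-60 - 8) = -13818 - 8*(-68) = -13818 + 544 = -13274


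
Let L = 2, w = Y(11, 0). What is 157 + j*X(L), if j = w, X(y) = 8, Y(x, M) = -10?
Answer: 77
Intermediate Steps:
w = -10
j = -10
157 + j*X(L) = 157 - 10*8 = 157 - 80 = 77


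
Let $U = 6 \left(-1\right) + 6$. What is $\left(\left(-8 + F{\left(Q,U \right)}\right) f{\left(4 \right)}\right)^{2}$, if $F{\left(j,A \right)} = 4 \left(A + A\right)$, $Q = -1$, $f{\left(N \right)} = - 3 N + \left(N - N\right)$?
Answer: $9216$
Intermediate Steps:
$f{\left(N \right)} = - 3 N$ ($f{\left(N \right)} = - 3 N + 0 = - 3 N$)
$U = 0$ ($U = -6 + 6 = 0$)
$F{\left(j,A \right)} = 8 A$ ($F{\left(j,A \right)} = 4 \cdot 2 A = 8 A$)
$\left(\left(-8 + F{\left(Q,U \right)}\right) f{\left(4 \right)}\right)^{2} = \left(\left(-8 + 8 \cdot 0\right) \left(\left(-3\right) 4\right)\right)^{2} = \left(\left(-8 + 0\right) \left(-12\right)\right)^{2} = \left(\left(-8\right) \left(-12\right)\right)^{2} = 96^{2} = 9216$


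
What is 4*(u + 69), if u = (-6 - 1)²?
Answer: 472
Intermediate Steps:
u = 49 (u = (-7)² = 49)
4*(u + 69) = 4*(49 + 69) = 4*118 = 472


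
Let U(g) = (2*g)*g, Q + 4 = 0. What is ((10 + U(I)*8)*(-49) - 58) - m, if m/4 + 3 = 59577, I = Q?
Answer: -251388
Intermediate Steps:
Q = -4 (Q = -4 + 0 = -4)
I = -4
U(g) = 2*g**2
m = 238296 (m = -12 + 4*59577 = -12 + 238308 = 238296)
((10 + U(I)*8)*(-49) - 58) - m = ((10 + (2*(-4)**2)*8)*(-49) - 58) - 1*238296 = ((10 + (2*16)*8)*(-49) - 58) - 238296 = ((10 + 32*8)*(-49) - 58) - 238296 = ((10 + 256)*(-49) - 58) - 238296 = (266*(-49) - 58) - 238296 = (-13034 - 58) - 238296 = -13092 - 238296 = -251388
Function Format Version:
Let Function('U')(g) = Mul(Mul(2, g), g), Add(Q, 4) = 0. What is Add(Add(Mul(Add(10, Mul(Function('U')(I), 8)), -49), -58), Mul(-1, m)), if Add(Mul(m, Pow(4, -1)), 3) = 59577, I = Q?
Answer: -251388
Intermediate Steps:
Q = -4 (Q = Add(-4, 0) = -4)
I = -4
Function('U')(g) = Mul(2, Pow(g, 2))
m = 238296 (m = Add(-12, Mul(4, 59577)) = Add(-12, 238308) = 238296)
Add(Add(Mul(Add(10, Mul(Function('U')(I), 8)), -49), -58), Mul(-1, m)) = Add(Add(Mul(Add(10, Mul(Mul(2, Pow(-4, 2)), 8)), -49), -58), Mul(-1, 238296)) = Add(Add(Mul(Add(10, Mul(Mul(2, 16), 8)), -49), -58), -238296) = Add(Add(Mul(Add(10, Mul(32, 8)), -49), -58), -238296) = Add(Add(Mul(Add(10, 256), -49), -58), -238296) = Add(Add(Mul(266, -49), -58), -238296) = Add(Add(-13034, -58), -238296) = Add(-13092, -238296) = -251388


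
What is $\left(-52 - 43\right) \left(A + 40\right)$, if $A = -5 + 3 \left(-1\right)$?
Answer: $-3040$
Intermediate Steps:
$A = -8$ ($A = -5 - 3 = -8$)
$\left(-52 - 43\right) \left(A + 40\right) = \left(-52 - 43\right) \left(-8 + 40\right) = \left(-95\right) 32 = -3040$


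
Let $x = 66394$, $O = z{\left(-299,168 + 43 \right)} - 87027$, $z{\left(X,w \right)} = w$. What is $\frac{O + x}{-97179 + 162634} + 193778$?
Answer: $\frac{12683718568}{65455} \approx 1.9378 \cdot 10^{5}$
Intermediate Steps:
$O = -86816$ ($O = \left(168 + 43\right) - 87027 = 211 - 87027 = -86816$)
$\frac{O + x}{-97179 + 162634} + 193778 = \frac{-86816 + 66394}{-97179 + 162634} + 193778 = - \frac{20422}{65455} + 193778 = \frac{12683718568}{65455}$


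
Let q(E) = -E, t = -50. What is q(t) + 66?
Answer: 116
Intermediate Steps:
q(t) + 66 = -1*(-50) + 66 = 50 + 66 = 116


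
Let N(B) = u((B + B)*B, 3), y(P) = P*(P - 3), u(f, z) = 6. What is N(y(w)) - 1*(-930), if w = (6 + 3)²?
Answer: 936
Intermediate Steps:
w = 81 (w = 9² = 81)
y(P) = P*(-3 + P)
N(B) = 6
N(y(w)) - 1*(-930) = 6 - 1*(-930) = 6 + 930 = 936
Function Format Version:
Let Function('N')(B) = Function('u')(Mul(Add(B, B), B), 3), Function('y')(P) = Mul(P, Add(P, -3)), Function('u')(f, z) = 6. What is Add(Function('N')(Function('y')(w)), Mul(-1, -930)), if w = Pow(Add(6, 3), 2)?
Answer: 936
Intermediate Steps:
w = 81 (w = Pow(9, 2) = 81)
Function('y')(P) = Mul(P, Add(-3, P))
Function('N')(B) = 6
Add(Function('N')(Function('y')(w)), Mul(-1, -930)) = Add(6, Mul(-1, -930)) = Add(6, 930) = 936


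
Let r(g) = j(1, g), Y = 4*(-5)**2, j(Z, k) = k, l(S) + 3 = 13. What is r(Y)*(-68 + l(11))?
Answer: -5800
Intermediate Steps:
l(S) = 10 (l(S) = -3 + 13 = 10)
Y = 100 (Y = 4*25 = 100)
r(g) = g
r(Y)*(-68 + l(11)) = 100*(-68 + 10) = 100*(-58) = -5800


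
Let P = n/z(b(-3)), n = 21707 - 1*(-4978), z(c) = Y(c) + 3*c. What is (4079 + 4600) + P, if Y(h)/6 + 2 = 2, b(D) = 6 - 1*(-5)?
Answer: 104364/11 ≈ 9487.6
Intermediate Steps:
b(D) = 11 (b(D) = 6 + 5 = 11)
Y(h) = 0 (Y(h) = -12 + 6*2 = -12 + 12 = 0)
z(c) = 3*c (z(c) = 0 + 3*c = 3*c)
n = 26685 (n = 21707 + 4978 = 26685)
P = 8895/11 (P = 26685/((3*11)) = 26685/33 = 26685*(1/33) = 8895/11 ≈ 808.64)
(4079 + 4600) + P = (4079 + 4600) + 8895/11 = 8679 + 8895/11 = 104364/11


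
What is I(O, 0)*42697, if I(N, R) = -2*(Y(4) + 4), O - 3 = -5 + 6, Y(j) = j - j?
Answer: -341576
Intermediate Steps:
Y(j) = 0
O = 4 (O = 3 + (-5 + 6) = 3 + 1 = 4)
I(N, R) = -8 (I(N, R) = -2*(0 + 4) = -2*4 = -8)
I(O, 0)*42697 = -8*42697 = -341576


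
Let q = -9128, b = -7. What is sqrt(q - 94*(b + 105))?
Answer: 2*I*sqrt(4585) ≈ 135.43*I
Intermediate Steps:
sqrt(q - 94*(b + 105)) = sqrt(-9128 - 94*(-7 + 105)) = sqrt(-9128 - 94*98) = sqrt(-9128 - 9212) = sqrt(-18340) = 2*I*sqrt(4585)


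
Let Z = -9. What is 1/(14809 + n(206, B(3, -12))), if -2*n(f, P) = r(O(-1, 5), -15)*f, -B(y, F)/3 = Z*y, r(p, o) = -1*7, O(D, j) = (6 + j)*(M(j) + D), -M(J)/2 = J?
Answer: 1/15530 ≈ 6.4392e-5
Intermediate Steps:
M(J) = -2*J
O(D, j) = (6 + j)*(D - 2*j) (O(D, j) = (6 + j)*(-2*j + D) = (6 + j)*(D - 2*j))
r(p, o) = -7
B(y, F) = 27*y (B(y, F) = -(-27)*y = 27*y)
n(f, P) = 7*f/2 (n(f, P) = -(-7)*f/2 = 7*f/2)
1/(14809 + n(206, B(3, -12))) = 1/(14809 + (7/2)*206) = 1/(14809 + 721) = 1/15530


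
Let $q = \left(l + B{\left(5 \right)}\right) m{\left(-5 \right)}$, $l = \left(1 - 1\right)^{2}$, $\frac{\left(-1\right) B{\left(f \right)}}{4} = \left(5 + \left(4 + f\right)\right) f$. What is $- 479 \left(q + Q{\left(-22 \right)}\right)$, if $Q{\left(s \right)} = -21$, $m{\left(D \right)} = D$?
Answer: $-660541$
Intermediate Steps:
$B{\left(f \right)} = - 4 f \left(9 + f\right)$ ($B{\left(f \right)} = - 4 \left(5 + \left(4 + f\right)\right) f = - 4 \left(9 + f\right) f = - 4 f \left(9 + f\right)$)
$l = 0$ ($l = 0^{2} = 0$)
$q = 1400$ ($q = \left(0 - 20 \left(9 + 5\right)\right) \left(-5\right) = \left(0 - 20 \cdot 14\right) \left(-5\right) = \left(0 - 280\right) \left(-5\right) = \left(-280\right) \left(-5\right) = 1400$)
$- 479 \left(q + Q{\left(-22 \right)}\right) = - 479 \left(1400 - 21\right) = \left(-479\right) 1379 = -660541$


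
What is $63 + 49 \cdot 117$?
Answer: $5796$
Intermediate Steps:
$63 + 49 \cdot 117 = 63 + 5733 = 5796$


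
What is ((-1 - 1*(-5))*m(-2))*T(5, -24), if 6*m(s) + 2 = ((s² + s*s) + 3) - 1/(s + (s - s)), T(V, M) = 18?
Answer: 114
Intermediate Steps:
m(s) = ⅙ - 1/(6*s) + s²/3 (m(s) = -⅓ + (((s² + s*s) + 3) - 1/(s + (s - s)))/6 = -⅓ + (((s² + s²) + 3) - 1/(s + 0))/6 = -⅓ + ((2*s² + 3) - 1/s)/6 = -⅓ + ((3 + 2*s²) - 1/s)/6 = -⅓ + (3 - 1/s + 2*s²)/6 = -⅓ + (½ - 1/(6*s) + s²/3) = ⅙ - 1/(6*s) + s²/3)
((-1 - 1*(-5))*m(-2))*T(5, -24) = ((-1 - 1*(-5))*((⅙)*(-1 - 2 + 2*(-2)³)/(-2)))*18 = ((-1 + 5)*((⅙)*(-½)*(-1 - 2 + 2*(-8))))*18 = (4*((⅙)*(-½)*(-1 - 2 - 16)))*18 = (4*((⅙)*(-½)*(-19)))*18 = (4*(19/12))*18 = (19/3)*18 = 114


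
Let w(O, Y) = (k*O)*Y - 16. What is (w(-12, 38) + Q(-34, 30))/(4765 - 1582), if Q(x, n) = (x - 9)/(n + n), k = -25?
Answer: 682997/190980 ≈ 3.5763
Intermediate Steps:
w(O, Y) = -16 - 25*O*Y (w(O, Y) = (-25*O)*Y - 16 = -25*O*Y - 16 = -16 - 25*O*Y)
Q(x, n) = (-9 + x)/(2*n) (Q(x, n) = (-9 + x)/((2*n)) = (-9 + x)*(1/(2*n)) = (-9 + x)/(2*n))
(w(-12, 38) + Q(-34, 30))/(4765 - 1582) = ((-16 - 25*(-12)*38) + (½)*(-9 - 34)/30)/(4765 - 1582) = ((-16 + 11400) + (½)*(1/30)*(-43))/3183 = (11384 - 43/60)*(1/3183) = (682997/60)*(1/3183) = 682997/190980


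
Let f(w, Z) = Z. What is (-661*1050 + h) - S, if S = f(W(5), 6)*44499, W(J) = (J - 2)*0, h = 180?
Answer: -960864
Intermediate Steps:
W(J) = 0 (W(J) = (-2 + J)*0 = 0)
S = 266994 (S = 6*44499 = 266994)
(-661*1050 + h) - S = (-661*1050 + 180) - 1*266994 = (-694050 + 180) - 266994 = -693870 - 266994 = -960864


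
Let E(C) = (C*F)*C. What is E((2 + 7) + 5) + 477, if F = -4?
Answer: -307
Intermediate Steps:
E(C) = -4*C² (E(C) = (C*(-4))*C = (-4*C)*C = -4*C²)
E((2 + 7) + 5) + 477 = -4*((2 + 7) + 5)² + 477 = -4*(9 + 5)² + 477 = -4*14² + 477 = -4*196 + 477 = -784 + 477 = -307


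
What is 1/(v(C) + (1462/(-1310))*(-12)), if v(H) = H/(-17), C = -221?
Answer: 655/17287 ≈ 0.037890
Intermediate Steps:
v(H) = -H/17 (v(H) = H*(-1/17) = -H/17)
1/(v(C) + (1462/(-1310))*(-12)) = 1/(-1/17*(-221) + (1462/(-1310))*(-12)) = 1/(13 + (1462*(-1/1310))*(-12)) = 1/(13 - 731/655*(-12)) = 1/(13 + 8772/655) = 1/(17287/655) = 655/17287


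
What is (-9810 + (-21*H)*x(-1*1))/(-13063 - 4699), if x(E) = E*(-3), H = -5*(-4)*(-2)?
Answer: 3645/8881 ≈ 0.41043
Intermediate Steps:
H = -40 (H = 20*(-2) = -40)
x(E) = -3*E
(-9810 + (-21*H)*x(-1*1))/(-13063 - 4699) = (-9810 + (-21*(-40))*(-(-3)))/(-13063 - 4699) = (-9810 + 840*(-3*(-1)))/(-17762) = (-9810 + 840*3)*(-1/17762) = (-9810 + 2520)*(-1/17762) = -7290*(-1/17762) = 3645/8881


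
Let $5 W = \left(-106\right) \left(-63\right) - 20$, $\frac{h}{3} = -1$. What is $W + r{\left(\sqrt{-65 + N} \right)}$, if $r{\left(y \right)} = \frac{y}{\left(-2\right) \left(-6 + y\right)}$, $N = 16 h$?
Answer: $\frac{1983519}{1490} + \frac{3 i \sqrt{113}}{149} \approx 1331.2 + 0.21403 i$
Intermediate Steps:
$h = -3$ ($h = 3 \left(-1\right) = -3$)
$N = -48$ ($N = 16 \left(-3\right) = -48$)
$W = \frac{6658}{5}$ ($W = \frac{\left(-106\right) \left(-63\right) - 20}{5} = \frac{6678 - 20}{5} = \frac{1}{5} \cdot 6658 = \frac{6658}{5} \approx 1331.6$)
$r{\left(y \right)} = \frac{y}{12 - 2 y}$
$W + r{\left(\sqrt{-65 + N} \right)} = \frac{6658}{5} - \frac{\sqrt{-65 - 48}}{-12 + 2 \sqrt{-65 - 48}} = \frac{6658}{5} - \frac{\sqrt{-113}}{-12 + 2 \sqrt{-113}} = \frac{6658}{5} - \frac{i \sqrt{113}}{-12 + 2 i \sqrt{113}}$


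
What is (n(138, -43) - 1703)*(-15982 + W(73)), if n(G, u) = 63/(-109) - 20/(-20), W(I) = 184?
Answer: 2931808638/109 ≈ 2.6897e+7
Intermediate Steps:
n(G, u) = 46/109 (n(G, u) = 63*(-1/109) - 20*(-1/20) = -63/109 + 1 = 46/109)
(n(138, -43) - 1703)*(-15982 + W(73)) = (46/109 - 1703)*(-15982 + 184) = -185581/109*(-15798) = 2931808638/109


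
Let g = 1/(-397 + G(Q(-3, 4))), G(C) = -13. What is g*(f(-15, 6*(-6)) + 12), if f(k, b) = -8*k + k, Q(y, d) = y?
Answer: -117/410 ≈ -0.28537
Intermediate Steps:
g = -1/410 (g = 1/(-397 - 13) = 1/(-410) = -1/410 ≈ -0.0024390)
f(k, b) = -7*k
g*(f(-15, 6*(-6)) + 12) = -(-7*(-15) + 12)/410 = -(105 + 12)/410 = -1/410*117 = -117/410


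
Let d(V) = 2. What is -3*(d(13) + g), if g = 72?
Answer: -222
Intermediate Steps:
-3*(d(13) + g) = -3*(2 + 72) = -3*74 = -222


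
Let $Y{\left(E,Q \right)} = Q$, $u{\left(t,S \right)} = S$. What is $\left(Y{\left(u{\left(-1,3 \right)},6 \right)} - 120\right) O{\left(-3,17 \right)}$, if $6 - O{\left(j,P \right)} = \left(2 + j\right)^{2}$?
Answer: $-570$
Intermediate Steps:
$O{\left(j,P \right)} = 6 - \left(2 + j\right)^{2}$
$\left(Y{\left(u{\left(-1,3 \right)},6 \right)} - 120\right) O{\left(-3,17 \right)} = \left(6 - 120\right) \left(6 - \left(2 - 3\right)^{2}\right) = - 114 \left(6 - \left(-1\right)^{2}\right) = - 114 \left(6 - 1\right) = \left(-114\right) 5 = -570$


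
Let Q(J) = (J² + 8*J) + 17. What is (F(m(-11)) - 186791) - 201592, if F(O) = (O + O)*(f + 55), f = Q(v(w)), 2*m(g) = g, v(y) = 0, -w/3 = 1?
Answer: -389175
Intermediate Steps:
w = -3 (w = -3*1 = -3)
m(g) = g/2
Q(J) = 17 + J² + 8*J
f = 17 (f = 17 + 0² + 8*0 = 17 + 0 + 0 = 17)
F(O) = 144*O (F(O) = (O + O)*(17 + 55) = (2*O)*72 = 144*O)
(F(m(-11)) - 186791) - 201592 = (144*((½)*(-11)) - 186791) - 201592 = (144*(-11/2) - 186791) - 201592 = (-792 - 186791) - 201592 = -187583 - 201592 = -389175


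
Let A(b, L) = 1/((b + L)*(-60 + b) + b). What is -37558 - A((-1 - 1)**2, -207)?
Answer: -427109577/11372 ≈ -37558.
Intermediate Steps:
A(b, L) = 1/(b + (-60 + b)*(L + b)) (A(b, L) = 1/((L + b)*(-60 + b) + b) = 1/((-60 + b)*(L + b) + b) = 1/(b + (-60 + b)*(L + b)))
-37558 - A((-1 - 1)**2, -207) = -37558 - 1/(((-1 - 1)**2)**2 - 60*(-207) - 59*(-1 - 1)**2 - 207*(-1 - 1)**2) = -37558 - 1/(((-2)**2)**2 + 12420 - 59*(-2)**2 - 207*(-2)**2) = -37558 - 1/(4**2 + 12420 - 59*4 - 207*4) = -37558 - 1/(16 + 12420 - 236 - 828) = -37558 - 1/11372 = -427109577/11372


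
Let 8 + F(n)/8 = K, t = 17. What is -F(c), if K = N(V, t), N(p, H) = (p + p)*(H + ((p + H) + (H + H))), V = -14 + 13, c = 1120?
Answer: 1136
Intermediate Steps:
V = -1
N(p, H) = 2*p*(p + 4*H) (N(p, H) = (2*p)*(H + ((H + p) + 2*H)) = (2*p)*(H + (p + 3*H)) = (2*p)*(p + 4*H) = 2*p*(p + 4*H))
K = -134 (K = 2*(-1)*(-1 + 4*17) = 2*(-1)*(-1 + 68) = 2*(-1)*67 = -134)
F(n) = -1136 (F(n) = -64 + 8*(-134) = -64 - 1072 = -1136)
-F(c) = -1*(-1136) = 1136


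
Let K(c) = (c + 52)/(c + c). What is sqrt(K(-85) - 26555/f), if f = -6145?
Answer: sqrt(197110203110)/208930 ≈ 2.1250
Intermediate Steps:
K(c) = (52 + c)/(2*c) (K(c) = (52 + c)/((2*c)) = (52 + c)*(1/(2*c)) = (52 + c)/(2*c))
sqrt(K(-85) - 26555/f) = sqrt((1/2)*(52 - 85)/(-85) - 26555/(-6145)) = sqrt((1/2)*(-1/85)*(-33) - 26555*(-1/6145)) = sqrt(33/170 + 5311/1229) = sqrt(943427/208930) = sqrt(197110203110)/208930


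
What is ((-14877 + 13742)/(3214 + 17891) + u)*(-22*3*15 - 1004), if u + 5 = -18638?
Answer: 156912506020/4221 ≈ 3.7174e+7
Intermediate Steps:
u = -18643 (u = -5 - 18638 = -18643)
((-14877 + 13742)/(3214 + 17891) + u)*(-22*3*15 - 1004) = ((-14877 + 13742)/(3214 + 17891) - 18643)*(-22*3*15 - 1004) = (-1135/21105 - 18643)*(-66*15 - 1004) = (-1135*1/21105 - 18643)*(-990 - 1004) = (-227/4221 - 18643)*(-1994) = -78692330/4221*(-1994) = 156912506020/4221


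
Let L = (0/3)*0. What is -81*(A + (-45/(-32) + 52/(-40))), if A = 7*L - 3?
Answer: 37503/160 ≈ 234.39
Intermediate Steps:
L = 0 (L = (0*(1/3))*0 = 0*0 = 0)
A = -3 (A = 7*0 - 3 = 0 - 3 = -3)
-81*(A + (-45/(-32) + 52/(-40))) = -81*(-3 + (-45/(-32) + 52/(-40))) = -81*(-3 + (-45*(-1/32) + 52*(-1/40))) = -81*(-3 + (45/32 - 13/10)) = -81*(-3 + 17/160) = -81*(-463/160) = 37503/160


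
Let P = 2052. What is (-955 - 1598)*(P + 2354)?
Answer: -11248518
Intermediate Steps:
(-955 - 1598)*(P + 2354) = (-955 - 1598)*(2052 + 2354) = -2553*4406 = -11248518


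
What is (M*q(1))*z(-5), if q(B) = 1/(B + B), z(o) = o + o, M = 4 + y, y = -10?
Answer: 30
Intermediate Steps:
M = -6 (M = 4 - 10 = -6)
z(o) = 2*o
q(B) = 1/(2*B)
(M*q(1))*z(-5) = (-3/1)*(2*(-5)) = -3*(-10) = 30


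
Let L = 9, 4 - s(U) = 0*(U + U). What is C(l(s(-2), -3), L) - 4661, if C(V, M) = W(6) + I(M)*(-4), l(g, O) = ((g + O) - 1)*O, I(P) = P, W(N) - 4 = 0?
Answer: -4693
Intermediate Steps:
W(N) = 4 (W(N) = 4 + 0 = 4)
s(U) = 4 (s(U) = 4 - 0*(U + U) = 4 - 0*2*U = 4 - 1*0 = 4 + 0 = 4)
l(g, O) = O*(-1 + O + g) (l(g, O) = ((O + g) - 1)*O = (-1 + O + g)*O = O*(-1 + O + g))
C(V, M) = 4 - 4*M (C(V, M) = 4 + M*(-4) = 4 - 4*M)
C(l(s(-2), -3), L) - 4661 = (4 - 4*9) - 4661 = (4 - 36) - 4661 = -32 - 4661 = -4693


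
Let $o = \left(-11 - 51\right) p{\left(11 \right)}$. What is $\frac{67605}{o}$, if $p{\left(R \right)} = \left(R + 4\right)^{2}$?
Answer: $- \frac{4507}{930} \approx -4.8462$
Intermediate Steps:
$p{\left(R \right)} = \left(4 + R\right)^{2}$
$o = -13950$ ($o = \left(-11 - 51\right) \left(4 + 11\right)^{2} = - 62 \cdot 15^{2} = \left(-62\right) 225 = -13950$)
$\frac{67605}{o} = \frac{67605}{-13950} = 67605 \left(- \frac{1}{13950}\right) = - \frac{4507}{930}$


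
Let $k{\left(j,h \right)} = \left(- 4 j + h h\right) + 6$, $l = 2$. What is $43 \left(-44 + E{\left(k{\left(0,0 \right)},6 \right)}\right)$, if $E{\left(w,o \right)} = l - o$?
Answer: $-2064$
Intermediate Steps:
$k{\left(j,h \right)} = 6 + h^{2} - 4 j$ ($k{\left(j,h \right)} = \left(- 4 j + h^{2}\right) + 6 = \left(h^{2} - 4 j\right) + 6 = 6 + h^{2} - 4 j$)
$E{\left(w,o \right)} = 2 - o$
$43 \left(-44 + E{\left(k{\left(0,0 \right)},6 \right)}\right) = 43 \left(-44 + \left(2 - 6\right)\right) = 43 \left(-44 - 4\right) = 43 \left(-48\right) = -2064$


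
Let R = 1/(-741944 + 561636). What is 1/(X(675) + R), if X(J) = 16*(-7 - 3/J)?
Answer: -40569300/4546646753 ≈ -0.0089229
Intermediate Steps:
X(J) = -112 - 48/J
R = -1/180308 (R = 1/(-180308) = -1/180308 ≈ -5.5461e-6)
1/(X(675) + R) = 1/((-112 - 48/675) - 1/180308) = 1/((-112 - 48*1/675) - 1/180308) = 1/((-112 - 16/225) - 1/180308) = 1/(-25216/225 - 1/180308) = 1/(-4546646753/40569300) = -40569300/4546646753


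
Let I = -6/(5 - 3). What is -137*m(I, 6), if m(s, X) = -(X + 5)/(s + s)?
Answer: -1507/6 ≈ -251.17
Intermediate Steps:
I = -3 (I = -6/2 = -6*½ = -3)
m(s, X) = -(5 + X)/(2*s)
-137*m(I, 6) = -137*(-5 - 1*6)/(2*(-3)) = -137*(-1)*(-5 - 6)/(2*3) = -137*(-1)*(-11)/(2*3) = -137*11/6 = -1507/6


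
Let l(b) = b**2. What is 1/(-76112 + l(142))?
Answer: -1/55948 ≈ -1.7874e-5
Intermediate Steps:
1/(-76112 + l(142)) = 1/(-76112 + 142**2) = 1/(-76112 + 20164) = 1/(-55948) = -1/55948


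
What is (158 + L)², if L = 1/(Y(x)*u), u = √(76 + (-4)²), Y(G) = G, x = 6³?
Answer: (1569888 + √23)²/98724096 ≈ 24964.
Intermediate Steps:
x = 216
u = 2*√23 (u = √(76 + 16) = √92 = 2*√23 ≈ 9.5917)
L = √23/9936 (L = 1/(216*((2*√23))) = (√23/46)/216 = √23/9936 ≈ 0.00048267)
(158 + L)² = (158 + √23/9936)²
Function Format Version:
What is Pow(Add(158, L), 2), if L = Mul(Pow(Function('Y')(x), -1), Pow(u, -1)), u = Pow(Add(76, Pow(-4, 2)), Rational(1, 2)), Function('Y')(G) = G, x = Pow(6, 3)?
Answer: Mul(Rational(1, 98724096), Pow(Add(1569888, Pow(23, Rational(1, 2))), 2)) ≈ 24964.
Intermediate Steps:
x = 216
u = Mul(2, Pow(23, Rational(1, 2))) (u = Pow(Add(76, 16), Rational(1, 2)) = Pow(92, Rational(1, 2)) = Mul(2, Pow(23, Rational(1, 2))) ≈ 9.5917)
L = Mul(Rational(1, 9936), Pow(23, Rational(1, 2))) (L = Mul(Pow(216, -1), Pow(Mul(2, Pow(23, Rational(1, 2))), -1)) = Mul(Rational(1, 216), Mul(Rational(1, 46), Pow(23, Rational(1, 2)))) = Mul(Rational(1, 9936), Pow(23, Rational(1, 2))) ≈ 0.00048267)
Pow(Add(158, L), 2) = Pow(Add(158, Mul(Rational(1, 9936), Pow(23, Rational(1, 2)))), 2)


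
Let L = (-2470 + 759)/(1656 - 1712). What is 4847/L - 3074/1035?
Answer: 275672506/1770885 ≈ 155.67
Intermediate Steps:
L = 1711/56 (L = -1711/(-56) = -1711*(-1/56) = 1711/56 ≈ 30.554)
4847/L - 3074/1035 = 4847/(1711/56) - 3074/1035 = 4847*(56/1711) - 3074*1/1035 = 271432/1711 - 3074/1035 = 275672506/1770885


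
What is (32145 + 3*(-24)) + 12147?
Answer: 44220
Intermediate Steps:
(32145 + 3*(-24)) + 12147 = (32145 - 72) + 12147 = 32073 + 12147 = 44220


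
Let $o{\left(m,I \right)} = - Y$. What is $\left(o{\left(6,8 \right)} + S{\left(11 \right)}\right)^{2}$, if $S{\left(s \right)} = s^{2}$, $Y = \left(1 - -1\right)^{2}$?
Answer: $13689$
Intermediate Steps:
$Y = 4$ ($Y = \left(1 + 1\right)^{2} = 2^{2} = 4$)
$o{\left(m,I \right)} = -4$ ($o{\left(m,I \right)} = \left(-1\right) 4 = -4$)
$\left(o{\left(6,8 \right)} + S{\left(11 \right)}\right)^{2} = \left(-4 + 11^{2}\right)^{2} = \left(-4 + 121\right)^{2} = 117^{2} = 13689$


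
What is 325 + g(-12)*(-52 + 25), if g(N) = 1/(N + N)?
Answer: 2609/8 ≈ 326.13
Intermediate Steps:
g(N) = 1/(2*N)
325 + g(-12)*(-52 + 25) = 325 + ((1/2)/(-12))*(-52 + 25) = 325 + ((1/2)*(-1/12))*(-27) = 325 - 1/24*(-27) = 325 + 9/8 = 2609/8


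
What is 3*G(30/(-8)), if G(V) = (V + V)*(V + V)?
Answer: 675/4 ≈ 168.75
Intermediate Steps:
G(V) = 4*V² (G(V) = (2*V)*(2*V) = 4*V²)
3*G(30/(-8)) = 3*(4*(30/(-8))²) = 3*(4*(30*(-⅛))²) = 3*(4*(-15/4)²) = 3*(4*(225/16)) = 3*(225/4) = 675/4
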